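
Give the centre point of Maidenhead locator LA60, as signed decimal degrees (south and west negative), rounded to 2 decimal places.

Field L=11, A=0: +11·20° lon, +0·10° lat → SW at lon 40°, lat -90°.
Square 6, 0: +6·2° lon, +0·1° lat → SW at lon 52°, lat -90°.
Cell spans 2° lon × 1° lat. Centre is SW corner plus half of each.
latitude -89.50, longitude 53.00.

-89.50, 53.00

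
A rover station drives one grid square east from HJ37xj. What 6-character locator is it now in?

Longitude subsquare x = 23; +1 → 24, wraps to 0 = a, carry into square.
Longitude square 3; +1 → 4.
The latitude characters are unchanged.

HJ47aj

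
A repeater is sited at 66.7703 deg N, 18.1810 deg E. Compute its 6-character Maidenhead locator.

JP96cs

Add 180° to longitude and 90° to latitude: 198.1810, 156.7703.
Field: lon ⌊198.1810/20⌋ = 9 → J; lat ⌊156.7703/10⌋ = 15 → P.
Square: lon ⌊18.1810/2⌋ = 9; lat ⌊6.7703/1⌋ = 6.
Subsquare: lon ⌊0.1810/0.0833333⌋ = 2 → c; lat ⌊0.7703/0.0416667⌋ = 18 → s.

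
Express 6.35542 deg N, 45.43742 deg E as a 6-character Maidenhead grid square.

Shift to the Maidenhead origin (180°W, 90°S): lon 225.4374, lat 96.3554.
Field: lon ⌊225.4374/20⌋ = 11 → L; lat ⌊96.3554/10⌋ = 9 → J.
Square: lon ⌊5.4374/2⌋ = 2; lat ⌊6.3554/1⌋ = 6.
Subsquare: lon ⌊1.4374/0.0833333⌋ = 17 → r; lat ⌊0.3554/0.0416667⌋ = 8 → i.

LJ26ri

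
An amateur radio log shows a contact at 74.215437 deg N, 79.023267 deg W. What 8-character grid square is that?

Shift to the Maidenhead origin (180°W, 90°S): lon 100.97673, lat 164.21544.
Field: lon ⌊100.97673/20⌋ = 5 → F; lat ⌊164.21544/10⌋ = 16 → Q.
Square: lon ⌊0.97673/2⌋ = 0; lat ⌊4.21544/1⌋ = 4.
Subsquare: lon ⌊0.97673/0.0833333⌋ = 11 → l; lat ⌊0.21544/0.0416667⌋ = 5 → f.
Extended square: lon ⌊0.06007/0.00833333⌋ = 7; lat ⌊0.00710/0.00416667⌋ = 1.

FQ04lf71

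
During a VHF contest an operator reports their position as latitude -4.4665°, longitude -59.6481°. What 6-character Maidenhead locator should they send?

GI05em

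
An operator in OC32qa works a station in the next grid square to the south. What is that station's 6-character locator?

Latitude subsquare a = 0; −1 → -1, wraps to 23 = x, carry into square.
Latitude square 2; −1 → 1.
The longitude characters are unchanged.

OC31qx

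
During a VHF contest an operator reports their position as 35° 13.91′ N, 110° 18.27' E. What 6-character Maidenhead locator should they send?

OM55df

Add 180° to longitude and 90° to latitude: 290.3045, 125.2318.
Field: 290.3045/20 → 14 → O, 125.2318/10 → 12 → M; chars OM.
Square: 10.3045/2 → 5, 5.2318/1 → 5; chars 55.
Subsquare: 0.3045/0.0833333 → 3 → d, 0.2318/0.0416667 → 5 → f; chars df.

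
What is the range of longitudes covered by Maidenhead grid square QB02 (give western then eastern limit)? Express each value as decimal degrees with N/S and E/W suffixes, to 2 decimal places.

Field Q=16, B=1: +16·20° lon, +1·10° lat → SW at lon 140°, lat -80°.
Square 0, 2: +0·2° lon, +2·1° lat → SW at lon 140°, lat -78°.
Cell spans 2° lon × 1° lat.
west 140.00° E, east 142.00° E.

140.00° E, 142.00° E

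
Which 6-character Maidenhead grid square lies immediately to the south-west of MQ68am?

Longitude subsquare a = 0; −1 → -1, wraps to 23 = x, carry into square.
Longitude square 6; −1 → 5.
Latitude subsquare m = 12; −1 → 11 = l.

MQ58xl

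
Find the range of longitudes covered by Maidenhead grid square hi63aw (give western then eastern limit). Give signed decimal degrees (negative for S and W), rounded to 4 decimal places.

-28.0000, -27.9167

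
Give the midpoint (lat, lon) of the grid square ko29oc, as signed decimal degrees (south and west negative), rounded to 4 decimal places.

Field K=10, O=14: +10·20° lon, +14·10° lat → SW at lon 20°, lat 50°.
Square 2, 9: +2·2° lon, +9·1° lat → SW at lon 24°, lat 59°.
Subsquare o=14, c=2: +14·0.0833333° lon, +2·0.0416667° lat → SW at lon 25.1667°, lat 59.0833°.
Cell spans 0.0833333° lon × 0.0416667° lat. Centre is SW corner plus half of each.
latitude 59.1042, longitude 25.2083.

59.1042, 25.2083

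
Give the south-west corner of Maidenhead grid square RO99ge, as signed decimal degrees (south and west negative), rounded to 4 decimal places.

Field R=17, O=14: +17·20° lon, +14·10° lat → SW at lon 160°, lat 50°.
Square 9, 9: +9·2° lon, +9·1° lat → SW at lon 178°, lat 59°.
Subsquare g=6, e=4: +6·0.0833333° lon, +4·0.0416667° lat → SW at lon 178.5°, lat 59.1667°.
latitude 59.1667, longitude 178.5000.

59.1667, 178.5000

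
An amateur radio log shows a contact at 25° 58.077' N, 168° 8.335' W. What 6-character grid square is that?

Shift to the Maidenhead origin (180°W, 90°S): lon 11.8611, lat 115.9680.
Field: 11.8611/20 → 0 → A, 115.9680/10 → 11 → L; chars AL.
Square: 11.8611/2 → 5, 5.9680/1 → 5; chars 55.
Subsquare: 1.8611/0.0833333 → 22 → w, 0.9680/0.0416667 → 23 → x; chars wx.

AL55wx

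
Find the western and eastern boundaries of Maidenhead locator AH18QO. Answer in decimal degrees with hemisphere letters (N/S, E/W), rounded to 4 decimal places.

176.6667° W, 176.5833° W

Field A=0, H=7: +0·20° lon, +7·10° lat → SW at lon -180°, lat -20°.
Square 1, 8: +1·2° lon, +8·1° lat → SW at lon -178°, lat -12°.
Subsquare q=16, o=14: +16·0.0833333° lon, +14·0.0416667° lat → SW at lon -176.667°, lat -11.4167°.
Cell spans 0.0833333° lon × 0.0416667° lat.
west 176.6667° W, east 176.5833° W.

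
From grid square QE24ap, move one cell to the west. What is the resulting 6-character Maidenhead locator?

QE14xp

Longitude subsquare a = 0; −1 → -1, wraps to 23 = x, carry into square.
Longitude square 2; −1 → 1.
The latitude characters are unchanged.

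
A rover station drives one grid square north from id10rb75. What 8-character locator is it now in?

Latitude extended square 5; +1 → 6.
The longitude characters are unchanged.

ID10rb76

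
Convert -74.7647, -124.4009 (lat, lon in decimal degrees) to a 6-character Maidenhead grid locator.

CB75tf

Shift to the Maidenhead origin (180°W, 90°S): lon 55.5991, lat 15.2353.
Field (20°×10°, letters A–R): lon ⌊55.5991/20⌋ = 2 → C; lat ⌊15.2353/10⌋ = 1 → B.
Square (2°×1°, digits 0–9): lon ⌊15.5991/2⌋ = 7; lat ⌊5.2353/1⌋ = 5.
Subsquare (5′×2.5′, letters a–x): lon ⌊1.5991/0.0833333⌋ = 19 → t; lat ⌊0.2353/0.0416667⌋ = 5 → f.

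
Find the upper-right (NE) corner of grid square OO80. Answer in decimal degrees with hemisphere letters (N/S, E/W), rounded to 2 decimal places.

Field O=14, O=14: +14·20° lon, +14·10° lat → SW at lon 100°, lat 50°.
Square 8, 0: +8·2° lon, +0·1° lat → SW at lon 116°, lat 50°.
Cell spans 2° lon × 1° lat. NE corner is SW corner plus one full cell.
latitude 51.00° N, longitude 118.00° E.

51.00° N, 118.00° E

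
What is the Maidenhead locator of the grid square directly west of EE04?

Longitude square 0; −1 → -1, wraps to 9, carry into field.
Longitude field E = 4; −1 → 3 = D.
The latitude characters are unchanged.

DE94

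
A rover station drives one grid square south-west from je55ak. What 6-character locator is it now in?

JE45xj

Longitude subsquare a = 0; −1 → -1, wraps to 23 = x, carry into square.
Longitude square 5; −1 → 4.
Latitude subsquare k = 10; −1 → 9 = j.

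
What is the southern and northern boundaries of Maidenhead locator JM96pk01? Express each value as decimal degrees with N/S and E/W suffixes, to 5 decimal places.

Field J=9, M=12: +9·20° lon, +12·10° lat → SW at lon 0°, lat 30°.
Square 9, 6: +9·2° lon, +6·1° lat → SW at lon 18°, lat 36°.
Subsquare p=15, k=10: +15·0.0833333° lon, +10·0.0416667° lat → SW at lon 19.25°, lat 36.4167°.
Extended square 0, 1: +0·0.00833333° lon, +1·0.00416667° lat → SW at lon 19.25°, lat 36.4208°.
Cell spans 0.00833333° lon × 0.00416667° lat.
south 36.42083° N, north 36.42500° N.

36.42083° N, 36.42500° N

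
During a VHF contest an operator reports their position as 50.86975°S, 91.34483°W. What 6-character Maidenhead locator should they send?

Offset from 180°W / 90°S: lon 88.6552°, lat 39.1302°.
Field: 88.6552/20 → 4 → E, 39.1302/10 → 3 → D; chars ED.
Square: 8.6552/2 → 4, 9.1302/1 → 9; chars 49.
Subsquare: 0.6552/0.0833333 → 7 → h, 0.1302/0.0416667 → 3 → d; chars hd.

ED49hd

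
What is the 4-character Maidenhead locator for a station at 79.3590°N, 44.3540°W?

Add 180° to longitude and 90° to latitude: 135.65, 169.36.
Field: 135.65/20 → 6 → G, 169.36/10 → 16 → Q; chars GQ.
Square: 15.65/2 → 7, 9.36/1 → 9; chars 79.

GQ79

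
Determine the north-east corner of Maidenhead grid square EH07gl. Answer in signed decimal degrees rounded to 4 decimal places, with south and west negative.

-12.5000, -99.4167

Field E=4, H=7: +4·20° lon, +7·10° lat → SW at lon -100°, lat -20°.
Square 0, 7: +0·2° lon, +7·1° lat → SW at lon -100°, lat -13°.
Subsquare g=6, l=11: +6·0.0833333° lon, +11·0.0416667° lat → SW at lon -99.5°, lat -12.5417°.
Cell spans 0.0833333° lon × 0.0416667° lat. NE corner is SW corner plus one full cell.
latitude -12.5000, longitude -99.4167.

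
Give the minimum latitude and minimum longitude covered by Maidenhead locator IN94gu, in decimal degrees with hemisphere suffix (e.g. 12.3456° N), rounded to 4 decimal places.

Field I=8, N=13: +8·20° lon, +13·10° lat → SW at lon -20°, lat 40°.
Square 9, 4: +9·2° lon, +4·1° lat → SW at lon -2°, lat 44°.
Subsquare g=6, u=20: +6·0.0833333° lon, +20·0.0416667° lat → SW at lon -1.5°, lat 44.8333°.
latitude 44.8333° N, longitude 1.5000° W.

44.8333° N, 1.5000° W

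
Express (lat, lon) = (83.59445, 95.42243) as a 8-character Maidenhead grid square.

NR73ro02

Add 180° to longitude and 90° to latitude: 275.42243, 173.59445.
Field (20°×10°, letters A–R): lon ⌊275.42243/20⌋ = 13 → N; lat ⌊173.59445/10⌋ = 17 → R.
Square (2°×1°, digits 0–9): lon ⌊15.42243/2⌋ = 7; lat ⌊3.59445/1⌋ = 3.
Subsquare (5′×2.5′, letters a–x): lon ⌊1.42243/0.0833333⌋ = 17 → r; lat ⌊0.59445/0.0416667⌋ = 14 → o.
Extended square (30″×15″, digits 0–9): lon ⌊0.00576/0.00833333⌋ = 0; lat ⌊0.01112/0.00416667⌋ = 2.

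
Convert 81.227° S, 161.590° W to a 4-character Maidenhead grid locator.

Add 180° to longitude and 90° to latitude: 18.41, 8.77.
Field: lon ⌊18.41/20⌋ = 0 → A; lat ⌊8.77/10⌋ = 0 → A.
Square: lon ⌊18.41/2⌋ = 9; lat ⌊8.77/1⌋ = 8.

AA98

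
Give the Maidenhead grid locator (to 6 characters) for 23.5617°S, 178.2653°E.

RG96dk

Offset from 180°W / 90°S: lon 358.2653°, lat 66.4383°.
Field: 358.2653/20 → 17 → R, 66.4383/10 → 6 → G; chars RG.
Square: 18.2653/2 → 9, 6.4383/1 → 6; chars 96.
Subsquare: 0.2653/0.0833333 → 3 → d, 0.4383/0.0416667 → 10 → k; chars dk.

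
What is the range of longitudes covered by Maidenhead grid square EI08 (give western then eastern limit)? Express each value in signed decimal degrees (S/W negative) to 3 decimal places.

-100.000, -98.000

Field E=4, I=8: +4·20° lon, +8·10° lat → SW at lon -100°, lat -10°.
Square 0, 8: +0·2° lon, +8·1° lat → SW at lon -100°, lat -2°.
Cell spans 2° lon × 1° lat.
west -100.000, east -98.000.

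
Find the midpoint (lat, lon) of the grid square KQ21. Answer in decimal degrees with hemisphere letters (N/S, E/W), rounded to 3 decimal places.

71.500° N, 25.000° E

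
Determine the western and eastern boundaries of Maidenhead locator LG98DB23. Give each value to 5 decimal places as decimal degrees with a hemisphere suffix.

58.26667° E, 58.27500° E

Field L=11, G=6: +11·20° lon, +6·10° lat → SW at lon 40°, lat -30°.
Square 9, 8: +9·2° lon, +8·1° lat → SW at lon 58°, lat -22°.
Subsquare d=3, b=1: +3·0.0833333° lon, +1·0.0416667° lat → SW at lon 58.25°, lat -21.9583°.
Extended square 2, 3: +2·0.00833333° lon, +3·0.00416667° lat → SW at lon 58.2667°, lat -21.9458°.
Cell spans 0.00833333° lon × 0.00416667° lat.
west 58.26667° E, east 58.27500° E.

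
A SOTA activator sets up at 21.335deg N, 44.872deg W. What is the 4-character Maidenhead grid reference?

GL71

Add 180° to longitude and 90° to latitude: 135.13, 111.34.
Field: 135.13/20 → 6 → G, 111.34/10 → 11 → L; chars GL.
Square: 15.13/2 → 7, 1.34/1 → 1; chars 71.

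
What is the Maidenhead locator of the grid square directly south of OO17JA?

Latitude subsquare a = 0; −1 → -1, wraps to 23 = x, carry into square.
Latitude square 7; −1 → 6.
The longitude characters are unchanged.

OO16jx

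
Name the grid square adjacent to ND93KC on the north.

ND93kd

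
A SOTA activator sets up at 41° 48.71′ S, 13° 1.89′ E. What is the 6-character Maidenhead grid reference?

JE68me

Offset from 180°W / 90°S: lon 193.0315°, lat 48.1882°.
Field (20°×10°, letters A–R): 193.0315/20 → 9 → J, 48.1882/10 → 4 → E; chars JE.
Square (2°×1°, digits 0–9): 13.0315/2 → 6, 8.1882/1 → 8; chars 68.
Subsquare (5′×2.5′, letters a–x): 1.0315/0.0833333 → 12 → m, 0.1882/0.0416667 → 4 → e; chars me.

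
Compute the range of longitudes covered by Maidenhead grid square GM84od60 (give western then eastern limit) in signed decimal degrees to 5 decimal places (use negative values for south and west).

Field G=6, M=12: +6·20° lon, +12·10° lat → SW at lon -60°, lat 30°.
Square 8, 4: +8·2° lon, +4·1° lat → SW at lon -44°, lat 34°.
Subsquare o=14, d=3: +14·0.0833333° lon, +3·0.0416667° lat → SW at lon -42.8333°, lat 34.125°.
Extended square 6, 0: +6·0.00833333° lon, +0·0.00416667° lat → SW at lon -42.7833°, lat 34.125°.
Cell spans 0.00833333° lon × 0.00416667° lat.
west -42.78333, east -42.77500.

-42.78333, -42.77500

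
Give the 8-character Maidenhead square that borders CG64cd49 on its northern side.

Latitude extended square 9; +1 → 10, wraps to 0, carry into subsquare.
Latitude subsquare d = 3; +1 → 4 = e.
The longitude characters are unchanged.

CG64ce40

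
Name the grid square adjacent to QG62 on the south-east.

QG71

Longitude square 6; +1 → 7.
Latitude square 2; −1 → 1.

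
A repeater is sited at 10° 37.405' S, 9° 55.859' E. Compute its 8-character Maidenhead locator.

Shift to the Maidenhead origin (180°W, 90°S): lon 189.93098, lat 79.37658.
Field (20°×10°, letters A–R): 189.93098/20 → 9 → J, 79.37658/10 → 7 → H; chars JH.
Square (2°×1°, digits 0–9): 9.93098/2 → 4, 9.37658/1 → 9; chars 49.
Subsquare (5′×2.5′, letters a–x): 1.93098/0.0833333 → 23 → x, 0.37658/0.0416667 → 9 → j; chars xj.
Extended square (30″×15″, digits 0–9): 0.01432/0.00833333 → 1, 0.00158/0.00416667 → 0; chars 10.

JH49xj10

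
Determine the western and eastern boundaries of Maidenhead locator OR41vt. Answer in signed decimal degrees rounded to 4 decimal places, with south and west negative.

109.7500, 109.8333

Field O=14, R=17: +14·20° lon, +17·10° lat → SW at lon 100°, lat 80°.
Square 4, 1: +4·2° lon, +1·1° lat → SW at lon 108°, lat 81°.
Subsquare v=21, t=19: +21·0.0833333° lon, +19·0.0416667° lat → SW at lon 109.75°, lat 81.7917°.
Cell spans 0.0833333° lon × 0.0416667° lat.
west 109.7500, east 109.8333.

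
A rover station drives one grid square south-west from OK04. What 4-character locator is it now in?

NK93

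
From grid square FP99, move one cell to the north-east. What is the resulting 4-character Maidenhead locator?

GQ00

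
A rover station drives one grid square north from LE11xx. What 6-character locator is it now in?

Latitude subsquare x = 23; +1 → 24, wraps to 0 = a, carry into square.
Latitude square 1; +1 → 2.
The longitude characters are unchanged.

LE12xa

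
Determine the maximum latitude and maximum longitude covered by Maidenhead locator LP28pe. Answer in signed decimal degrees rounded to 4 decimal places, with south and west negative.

Field L=11, P=15: +11·20° lon, +15·10° lat → SW at lon 40°, lat 60°.
Square 2, 8: +2·2° lon, +8·1° lat → SW at lon 44°, lat 68°.
Subsquare p=15, e=4: +15·0.0833333° lon, +4·0.0416667° lat → SW at lon 45.25°, lat 68.1667°.
Cell spans 0.0833333° lon × 0.0416667° lat. NE corner is SW corner plus one full cell.
latitude 68.2083, longitude 45.3333.

68.2083, 45.3333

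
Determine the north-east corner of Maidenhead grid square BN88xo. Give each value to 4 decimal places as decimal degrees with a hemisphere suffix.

48.6250° N, 142.0000° W

Field B=1, N=13: +1·20° lon, +13·10° lat → SW at lon -160°, lat 40°.
Square 8, 8: +8·2° lon, +8·1° lat → SW at lon -144°, lat 48°.
Subsquare x=23, o=14: +23·0.0833333° lon, +14·0.0416667° lat → SW at lon -142.083°, lat 48.5833°.
Cell spans 0.0833333° lon × 0.0416667° lat. NE corner is SW corner plus one full cell.
latitude 48.6250° N, longitude 142.0000° W.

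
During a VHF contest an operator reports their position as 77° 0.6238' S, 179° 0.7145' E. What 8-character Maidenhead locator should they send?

RB92mx17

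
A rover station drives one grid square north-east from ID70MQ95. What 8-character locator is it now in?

Longitude extended square 9; +1 → 10, wraps to 0, carry into subsquare.
Longitude subsquare m = 12; +1 → 13 = n.
Latitude extended square 5; +1 → 6.

ID70nq06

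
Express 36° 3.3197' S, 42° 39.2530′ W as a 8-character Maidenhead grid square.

Shift to the Maidenhead origin (180°W, 90°S): lon 137.34578, lat 53.94467.
Field: 137.34578/20 → 6 → G, 53.94467/10 → 5 → F; chars GF.
Square: 17.34578/2 → 8, 3.94467/1 → 3; chars 83.
Subsquare: 1.34578/0.0833333 → 16 → q, 0.94467/0.0416667 → 22 → w; chars qw.
Extended square: 0.01245/0.00833333 → 1, 0.02800/0.00416667 → 6; chars 16.

GF83qw16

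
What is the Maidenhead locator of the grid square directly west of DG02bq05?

DG02aq95

Longitude extended square 0; −1 → -1, wraps to 9, carry into subsquare.
Longitude subsquare b = 1; −1 → 0 = a.
The latitude characters are unchanged.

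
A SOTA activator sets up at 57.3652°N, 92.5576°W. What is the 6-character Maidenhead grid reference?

EO37ri

Shift to the Maidenhead origin (180°W, 90°S): lon 87.4424, lat 147.3652.
Field: 87.4424/20 → 4 → E, 147.3652/10 → 14 → O; chars EO.
Square: 7.4424/2 → 3, 7.3652/1 → 7; chars 37.
Subsquare: 1.4424/0.0833333 → 17 → r, 0.3652/0.0416667 → 8 → i; chars ri.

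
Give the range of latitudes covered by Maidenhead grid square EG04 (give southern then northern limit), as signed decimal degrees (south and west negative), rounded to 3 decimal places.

-26.000, -25.000

Field E=4, G=6: +4·20° lon, +6·10° lat → SW at lon -100°, lat -30°.
Square 0, 4: +0·2° lon, +4·1° lat → SW at lon -100°, lat -26°.
Cell spans 2° lon × 1° lat.
south -26.000, north -25.000.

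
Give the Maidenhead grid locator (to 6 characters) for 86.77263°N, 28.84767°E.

Add 180° to longitude and 90° to latitude: 208.8477, 176.7726.
Field (20°×10°, letters A–R): 208.8477/20 → 10 → K, 176.7726/10 → 17 → R; chars KR.
Square (2°×1°, digits 0–9): 8.8477/2 → 4, 6.7726/1 → 6; chars 46.
Subsquare (5′×2.5′, letters a–x): 0.8477/0.0833333 → 10 → k, 0.7726/0.0416667 → 18 → s; chars ks.

KR46ks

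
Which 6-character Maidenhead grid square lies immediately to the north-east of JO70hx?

Longitude subsquare h = 7; +1 → 8 = i.
Latitude subsquare x = 23; +1 → 24, wraps to 0 = a, carry into square.
Latitude square 0; +1 → 1.

JO71ia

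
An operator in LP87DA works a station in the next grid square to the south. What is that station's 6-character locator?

Latitude subsquare a = 0; −1 → -1, wraps to 23 = x, carry into square.
Latitude square 7; −1 → 6.
The longitude characters are unchanged.

LP86dx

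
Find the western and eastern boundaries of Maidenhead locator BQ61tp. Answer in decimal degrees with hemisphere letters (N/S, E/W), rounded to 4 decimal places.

146.4167° W, 146.3333° W

Field B=1, Q=16: +1·20° lon, +16·10° lat → SW at lon -160°, lat 70°.
Square 6, 1: +6·2° lon, +1·1° lat → SW at lon -148°, lat 71°.
Subsquare t=19, p=15: +19·0.0833333° lon, +15·0.0416667° lat → SW at lon -146.417°, lat 71.625°.
Cell spans 0.0833333° lon × 0.0416667° lat.
west 146.4167° W, east 146.3333° W.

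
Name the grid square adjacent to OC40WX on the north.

OC41wa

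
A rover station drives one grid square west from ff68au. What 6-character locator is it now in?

Longitude subsquare a = 0; −1 → -1, wraps to 23 = x, carry into square.
Longitude square 6; −1 → 5.
The latitude characters are unchanged.

FF58xu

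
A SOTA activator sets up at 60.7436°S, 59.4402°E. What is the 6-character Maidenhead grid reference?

Add 180° to longitude and 90° to latitude: 239.4402, 29.2564.
Field: 239.4402/20 → 11 → L, 29.2564/10 → 2 → C; chars LC.
Square: 19.4402/2 → 9, 9.2564/1 → 9; chars 99.
Subsquare: 1.4402/0.0833333 → 17 → r, 0.2564/0.0416667 → 6 → g; chars rg.

LC99rg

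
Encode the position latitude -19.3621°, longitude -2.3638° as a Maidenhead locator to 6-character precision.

IH80tp

Shift to the Maidenhead origin (180°W, 90°S): lon 177.6362, lat 70.6379.
Field: 177.6362/20 → 8 → I, 70.6379/10 → 7 → H; chars IH.
Square: 17.6362/2 → 8, 0.6379/1 → 0; chars 80.
Subsquare: 1.6362/0.0833333 → 19 → t, 0.6379/0.0416667 → 15 → p; chars tp.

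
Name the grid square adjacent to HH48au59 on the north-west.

Longitude extended square 5; −1 → 4.
Latitude extended square 9; +1 → 10, wraps to 0, carry into subsquare.
Latitude subsquare u = 20; +1 → 21 = v.

HH48av40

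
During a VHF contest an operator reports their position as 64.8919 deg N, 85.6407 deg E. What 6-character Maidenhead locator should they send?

Offset from 180°W / 90°S: lon 265.6407°, lat 154.8919°.
Field: 265.6407/20 → 13 → N, 154.8919/10 → 15 → P; chars NP.
Square: 5.6407/2 → 2, 4.8919/1 → 4; chars 24.
Subsquare: 1.6407/0.0833333 → 19 → t, 0.8919/0.0416667 → 21 → v; chars tv.

NP24tv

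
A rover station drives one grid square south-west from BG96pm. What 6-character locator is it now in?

Longitude subsquare p = 15; −1 → 14 = o.
Latitude subsquare m = 12; −1 → 11 = l.

BG96ol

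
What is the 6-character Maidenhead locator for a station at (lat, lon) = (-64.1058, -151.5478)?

BC45fv

Offset from 180°W / 90°S: lon 28.4522°, lat 25.8942°.
Field (20°×10°, letters A–R): lon ⌊28.4522/20⌋ = 1 → B; lat ⌊25.8942/10⌋ = 2 → C.
Square (2°×1°, digits 0–9): lon ⌊8.4522/2⌋ = 4; lat ⌊5.8942/1⌋ = 5.
Subsquare (5′×2.5′, letters a–x): lon ⌊0.4522/0.0833333⌋ = 5 → f; lat ⌊0.8942/0.0416667⌋ = 21 → v.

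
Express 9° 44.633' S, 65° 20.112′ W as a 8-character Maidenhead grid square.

FI70hg91

Offset from 180°W / 90°S: lon 114.66480°, lat 80.25612°.
Field: 114.66480/20 → 5 → F, 80.25612/10 → 8 → I; chars FI.
Square: 14.66480/2 → 7, 0.25612/1 → 0; chars 70.
Subsquare: 0.66480/0.0833333 → 7 → h, 0.25612/0.0416667 → 6 → g; chars hg.
Extended square: 0.08147/0.00833333 → 9, 0.00612/0.00416667 → 1; chars 91.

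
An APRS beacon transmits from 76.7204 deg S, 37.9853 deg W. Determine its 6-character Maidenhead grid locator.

Add 180° to longitude and 90° to latitude: 142.0147, 13.2796.
Field: 142.0147/20 → 7 → H, 13.2796/10 → 1 → B; chars HB.
Square: 2.0147/2 → 1, 3.2796/1 → 3; chars 13.
Subsquare: 0.0147/0.0833333 → 0 → a, 0.2796/0.0416667 → 6 → g; chars ag.

HB13ag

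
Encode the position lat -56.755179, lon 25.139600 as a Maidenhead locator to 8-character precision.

KD23nf68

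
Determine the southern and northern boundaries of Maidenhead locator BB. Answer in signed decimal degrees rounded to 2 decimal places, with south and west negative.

-80.00, -70.00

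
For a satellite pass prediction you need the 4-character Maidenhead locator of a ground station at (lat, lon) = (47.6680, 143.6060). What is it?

QN17

Shift to the Maidenhead origin (180°W, 90°S): lon 323.61, lat 137.67.
Field: lon ⌊323.61/20⌋ = 16 → Q; lat ⌊137.67/10⌋ = 13 → N.
Square: lon ⌊3.61/2⌋ = 1; lat ⌊7.67/1⌋ = 7.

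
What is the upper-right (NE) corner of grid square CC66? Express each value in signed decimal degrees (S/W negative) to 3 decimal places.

Field C=2, C=2: +2·20° lon, +2·10° lat → SW at lon -140°, lat -70°.
Square 6, 6: +6·2° lon, +6·1° lat → SW at lon -128°, lat -64°.
Cell spans 2° lon × 1° lat. NE corner is SW corner plus one full cell.
latitude -63.000, longitude -126.000.

-63.000, -126.000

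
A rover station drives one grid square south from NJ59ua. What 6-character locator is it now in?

NJ58ux

Latitude subsquare a = 0; −1 → -1, wraps to 23 = x, carry into square.
Latitude square 9; −1 → 8.
The longitude characters are unchanged.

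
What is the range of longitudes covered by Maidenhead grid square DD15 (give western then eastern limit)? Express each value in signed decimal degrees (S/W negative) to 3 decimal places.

-118.000, -116.000

Field D=3, D=3: +3·20° lon, +3·10° lat → SW at lon -120°, lat -60°.
Square 1, 5: +1·2° lon, +5·1° lat → SW at lon -118°, lat -55°.
Cell spans 2° lon × 1° lat.
west -118.000, east -116.000.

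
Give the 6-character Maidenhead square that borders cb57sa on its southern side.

CB56sx

Latitude subsquare a = 0; −1 → -1, wraps to 23 = x, carry into square.
Latitude square 7; −1 → 6.
The longitude characters are unchanged.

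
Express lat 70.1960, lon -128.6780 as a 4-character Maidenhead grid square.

CQ50

Add 180° to longitude and 90° to latitude: 51.32, 160.20.
Field (20°×10°, letters A–R): 51.32/20 → 2 → C, 160.20/10 → 16 → Q; chars CQ.
Square (2°×1°, digits 0–9): 11.32/2 → 5, 0.20/1 → 0; chars 50.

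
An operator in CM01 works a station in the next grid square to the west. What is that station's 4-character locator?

BM91

Longitude square 0; −1 → -1, wraps to 9, carry into field.
Longitude field C = 2; −1 → 1 = B.
The latitude characters are unchanged.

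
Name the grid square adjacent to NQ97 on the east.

Longitude square 9; +1 → 10, wraps to 0, carry into field.
Longitude field N = 13; +1 → 14 = O.
The latitude characters are unchanged.

OQ07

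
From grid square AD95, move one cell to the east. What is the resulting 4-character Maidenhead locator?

BD05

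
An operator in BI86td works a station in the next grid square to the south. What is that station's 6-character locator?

Latitude subsquare d = 3; −1 → 2 = c.
The longitude characters are unchanged.

BI86tc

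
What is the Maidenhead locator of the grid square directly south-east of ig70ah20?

IG70ag39

Longitude extended square 2; +1 → 3.
Latitude extended square 0; −1 → -1, wraps to 9, carry into subsquare.
Latitude subsquare h = 7; −1 → 6 = g.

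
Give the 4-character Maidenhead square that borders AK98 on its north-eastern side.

BK09

Longitude square 9; +1 → 10, wraps to 0, carry into field.
Longitude field A = 0; +1 → 1 = B.
Latitude square 8; +1 → 9.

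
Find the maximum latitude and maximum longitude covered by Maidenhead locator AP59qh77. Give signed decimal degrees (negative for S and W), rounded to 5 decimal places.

Field A=0, P=15: +0·20° lon, +15·10° lat → SW at lon -180°, lat 60°.
Square 5, 9: +5·2° lon, +9·1° lat → SW at lon -170°, lat 69°.
Subsquare q=16, h=7: +16·0.0833333° lon, +7·0.0416667° lat → SW at lon -168.667°, lat 69.2917°.
Extended square 7, 7: +7·0.00833333° lon, +7·0.00416667° lat → SW at lon -168.608°, lat 69.3208°.
Cell spans 0.00833333° lon × 0.00416667° lat. NE corner is SW corner plus one full cell.
latitude 69.32500, longitude -168.60000.

69.32500, -168.60000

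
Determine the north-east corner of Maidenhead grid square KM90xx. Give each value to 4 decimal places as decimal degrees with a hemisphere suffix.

31.0000° N, 40.0000° E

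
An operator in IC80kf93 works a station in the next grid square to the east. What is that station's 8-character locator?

Longitude extended square 9; +1 → 10, wraps to 0, carry into subsquare.
Longitude subsquare k = 10; +1 → 11 = l.
The latitude characters are unchanged.

IC80lf03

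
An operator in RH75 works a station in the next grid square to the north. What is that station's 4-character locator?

RH76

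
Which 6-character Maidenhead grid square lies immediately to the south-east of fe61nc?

FE61ob

Longitude subsquare n = 13; +1 → 14 = o.
Latitude subsquare c = 2; −1 → 1 = b.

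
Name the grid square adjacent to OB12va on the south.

Latitude subsquare a = 0; −1 → -1, wraps to 23 = x, carry into square.
Latitude square 2; −1 → 1.
The longitude characters are unchanged.

OB11vx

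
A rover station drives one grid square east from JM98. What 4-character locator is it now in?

KM08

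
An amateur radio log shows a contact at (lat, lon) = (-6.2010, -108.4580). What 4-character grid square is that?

DI53

Offset from 180°W / 90°S: lon 71.54°, lat 83.80°.
Field: 71.54/20 → 3 → D, 83.80/10 → 8 → I; chars DI.
Square: 11.54/2 → 5, 3.80/1 → 3; chars 53.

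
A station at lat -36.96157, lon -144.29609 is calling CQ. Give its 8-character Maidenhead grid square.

Shift to the Maidenhead origin (180°W, 90°S): lon 35.70391, lat 53.03843.
Field: lon ⌊35.70391/20⌋ = 1 → B; lat ⌊53.03843/10⌋ = 5 → F.
Square: lon ⌊15.70391/2⌋ = 7; lat ⌊3.03843/1⌋ = 3.
Subsquare: lon ⌊1.70391/0.0833333⌋ = 20 → u; lat ⌊0.03843/0.0416667⌋ = 0 → a.
Extended square: lon ⌊0.03724/0.00833333⌋ = 4; lat ⌊0.03843/0.00416667⌋ = 9.

BF73ua49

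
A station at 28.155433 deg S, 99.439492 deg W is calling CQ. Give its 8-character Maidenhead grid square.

EG01gu72

Shift to the Maidenhead origin (180°W, 90°S): lon 80.56051, lat 61.84457.
Field: 80.56051/20 → 4 → E, 61.84457/10 → 6 → G; chars EG.
Square: 0.56051/2 → 0, 1.84457/1 → 1; chars 01.
Subsquare: 0.56051/0.0833333 → 6 → g, 0.84457/0.0416667 → 20 → u; chars gu.
Extended square: 0.06051/0.00833333 → 7, 0.01123/0.00416667 → 2; chars 72.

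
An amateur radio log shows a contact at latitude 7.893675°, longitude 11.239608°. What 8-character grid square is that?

Shift to the Maidenhead origin (180°W, 90°S): lon 191.23961, lat 97.89368.
Field: lon ⌊191.23961/20⌋ = 9 → J; lat ⌊97.89368/10⌋ = 9 → J.
Square: lon ⌊11.23961/2⌋ = 5; lat ⌊7.89368/1⌋ = 7.
Subsquare: lon ⌊1.23961/0.0833333⌋ = 14 → o; lat ⌊0.89368/0.0416667⌋ = 21 → v.
Extended square: lon ⌊0.07294/0.00833333⌋ = 8; lat ⌊0.01868/0.00416667⌋ = 4.

JJ57ov84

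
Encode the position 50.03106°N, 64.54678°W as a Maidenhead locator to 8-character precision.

Offset from 180°W / 90°S: lon 115.45322°, lat 140.03106°.
Field (20°×10°, letters A–R): lon ⌊115.45322/20⌋ = 5 → F; lat ⌊140.03106/10⌋ = 14 → O.
Square (2°×1°, digits 0–9): lon ⌊15.45322/2⌋ = 7; lat ⌊0.03106/1⌋ = 0.
Subsquare (5′×2.5′, letters a–x): lon ⌊1.45322/0.0833333⌋ = 17 → r; lat ⌊0.03106/0.0416667⌋ = 0 → a.
Extended square (30″×15″, digits 0–9): lon ⌊0.03655/0.00833333⌋ = 4; lat ⌊0.03106/0.00416667⌋ = 7.

FO70ra47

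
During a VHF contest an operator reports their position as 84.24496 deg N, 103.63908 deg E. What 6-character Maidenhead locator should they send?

OR14tf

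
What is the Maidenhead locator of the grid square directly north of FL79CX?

Latitude subsquare x = 23; +1 → 24, wraps to 0 = a, carry into square.
Latitude square 9; +1 → 10, wraps to 0, carry into field.
Latitude field L = 11; +1 → 12 = M.
The longitude characters are unchanged.

FM70ca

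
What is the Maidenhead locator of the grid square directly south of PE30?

Latitude square 0; −1 → -1, wraps to 9, carry into field.
Latitude field E = 4; −1 → 3 = D.
The longitude characters are unchanged.

PD39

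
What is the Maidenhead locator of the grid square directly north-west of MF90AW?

MF80xx

Longitude subsquare a = 0; −1 → -1, wraps to 23 = x, carry into square.
Longitude square 9; −1 → 8.
Latitude subsquare w = 22; +1 → 23 = x.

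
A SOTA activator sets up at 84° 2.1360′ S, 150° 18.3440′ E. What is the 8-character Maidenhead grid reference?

QA55dx61

Add 180° to longitude and 90° to latitude: 330.30573, 5.96440.
Field (20°×10°, letters A–R): lon ⌊330.30573/20⌋ = 16 → Q; lat ⌊5.96440/10⌋ = 0 → A.
Square (2°×1°, digits 0–9): lon ⌊10.30573/2⌋ = 5; lat ⌊5.96440/1⌋ = 5.
Subsquare (5′×2.5′, letters a–x): lon ⌊0.30573/0.0833333⌋ = 3 → d; lat ⌊0.96440/0.0416667⌋ = 23 → x.
Extended square (30″×15″, digits 0–9): lon ⌊0.05573/0.00833333⌋ = 6; lat ⌊0.00607/0.00416667⌋ = 1.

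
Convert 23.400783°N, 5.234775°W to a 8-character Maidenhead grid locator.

IL73jj16

Shift to the Maidenhead origin (180°W, 90°S): lon 174.76522, lat 113.40078.
Field (20°×10°, letters A–R): 174.76522/20 → 8 → I, 113.40078/10 → 11 → L; chars IL.
Square (2°×1°, digits 0–9): 14.76522/2 → 7, 3.40078/1 → 3; chars 73.
Subsquare (5′×2.5′, letters a–x): 0.76522/0.0833333 → 9 → j, 0.40078/0.0416667 → 9 → j; chars jj.
Extended square (30″×15″, digits 0–9): 0.01522/0.00833333 → 1, 0.02578/0.00416667 → 6; chars 16.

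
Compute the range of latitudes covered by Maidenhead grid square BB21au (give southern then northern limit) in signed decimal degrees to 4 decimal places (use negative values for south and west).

-78.1667, -78.1250

Field B=1, B=1: +1·20° lon, +1·10° lat → SW at lon -160°, lat -80°.
Square 2, 1: +2·2° lon, +1·1° lat → SW at lon -156°, lat -79°.
Subsquare a=0, u=20: +0·0.0833333° lon, +20·0.0416667° lat → SW at lon -156°, lat -78.1667°.
Cell spans 0.0833333° lon × 0.0416667° lat.
south -78.1667, north -78.1250.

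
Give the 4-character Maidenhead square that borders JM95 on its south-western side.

JM84

Longitude square 9; −1 → 8.
Latitude square 5; −1 → 4.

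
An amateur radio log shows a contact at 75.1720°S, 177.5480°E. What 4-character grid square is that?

RB84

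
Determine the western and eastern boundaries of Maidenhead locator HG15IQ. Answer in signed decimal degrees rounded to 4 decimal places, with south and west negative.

-37.3333, -37.2500

Field H=7, G=6: +7·20° lon, +6·10° lat → SW at lon -40°, lat -30°.
Square 1, 5: +1·2° lon, +5·1° lat → SW at lon -38°, lat -25°.
Subsquare i=8, q=16: +8·0.0833333° lon, +16·0.0416667° lat → SW at lon -37.3333°, lat -24.3333°.
Cell spans 0.0833333° lon × 0.0416667° lat.
west -37.3333, east -37.2500.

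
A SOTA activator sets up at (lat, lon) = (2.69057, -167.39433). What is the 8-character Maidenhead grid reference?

AJ62hq25

Shift to the Maidenhead origin (180°W, 90°S): lon 12.60567, lat 92.69057.
Field: 12.60567/20 → 0 → A, 92.69057/10 → 9 → J; chars AJ.
Square: 12.60567/2 → 6, 2.69057/1 → 2; chars 62.
Subsquare: 0.60567/0.0833333 → 7 → h, 0.69057/0.0416667 → 16 → q; chars hq.
Extended square: 0.02234/0.00833333 → 2, 0.02390/0.00416667 → 5; chars 25.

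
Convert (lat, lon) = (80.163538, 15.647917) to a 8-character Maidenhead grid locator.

Shift to the Maidenhead origin (180°W, 90°S): lon 195.64792, lat 170.16354.
Field: lon ⌊195.64792/20⌋ = 9 → J; lat ⌊170.16354/10⌋ = 17 → R.
Square: lon ⌊15.64792/2⌋ = 7; lat ⌊0.16354/1⌋ = 0.
Subsquare: lon ⌊1.64792/0.0833333⌋ = 19 → t; lat ⌊0.16354/0.0416667⌋ = 3 → d.
Extended square: lon ⌊0.06458/0.00833333⌋ = 7; lat ⌊0.03854/0.00416667⌋ = 9.

JR70td79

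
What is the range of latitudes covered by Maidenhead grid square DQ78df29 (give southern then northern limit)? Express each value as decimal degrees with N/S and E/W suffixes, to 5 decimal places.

78.24583° N, 78.25000° N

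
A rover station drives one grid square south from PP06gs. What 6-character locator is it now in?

PP06gr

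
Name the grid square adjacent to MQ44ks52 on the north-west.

MQ44ks43

Longitude extended square 5; −1 → 4.
Latitude extended square 2; +1 → 3.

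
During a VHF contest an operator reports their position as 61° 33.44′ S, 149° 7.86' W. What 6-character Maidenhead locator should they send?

Offset from 180°W / 90°S: lon 30.8690°, lat 28.4427°.
Field (20°×10°, letters A–R): 30.8690/20 → 1 → B, 28.4427/10 → 2 → C; chars BC.
Square (2°×1°, digits 0–9): 10.8690/2 → 5, 8.4427/1 → 8; chars 58.
Subsquare (5′×2.5′, letters a–x): 0.8690/0.0833333 → 10 → k, 0.4427/0.0416667 → 10 → k; chars kk.

BC58kk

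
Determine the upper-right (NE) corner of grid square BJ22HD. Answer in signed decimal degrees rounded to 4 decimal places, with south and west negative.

2.1667, -155.3333

Field B=1, J=9: +1·20° lon, +9·10° lat → SW at lon -160°, lat 0°.
Square 2, 2: +2·2° lon, +2·1° lat → SW at lon -156°, lat 2°.
Subsquare h=7, d=3: +7·0.0833333° lon, +3·0.0416667° lat → SW at lon -155.417°, lat 2.125°.
Cell spans 0.0833333° lon × 0.0416667° lat. NE corner is SW corner plus one full cell.
latitude 2.1667, longitude -155.3333.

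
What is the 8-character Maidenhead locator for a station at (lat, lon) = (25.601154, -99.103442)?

EL05ko74

Offset from 180°W / 90°S: lon 80.89656°, lat 115.60115°.
Field (20°×10°, letters A–R): lon ⌊80.89656/20⌋ = 4 → E; lat ⌊115.60115/10⌋ = 11 → L.
Square (2°×1°, digits 0–9): lon ⌊0.89656/2⌋ = 0; lat ⌊5.60115/1⌋ = 5.
Subsquare (5′×2.5′, letters a–x): lon ⌊0.89656/0.0833333⌋ = 10 → k; lat ⌊0.60115/0.0416667⌋ = 14 → o.
Extended square (30″×15″, digits 0–9): lon ⌊0.06322/0.00833333⌋ = 7; lat ⌊0.01782/0.00416667⌋ = 4.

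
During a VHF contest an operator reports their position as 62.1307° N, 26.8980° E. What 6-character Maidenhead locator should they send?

Add 180° to longitude and 90° to latitude: 206.8980, 152.1307.
Field: lon ⌊206.8980/20⌋ = 10 → K; lat ⌊152.1307/10⌋ = 15 → P.
Square: lon ⌊6.8980/2⌋ = 3; lat ⌊2.1307/1⌋ = 2.
Subsquare: lon ⌊0.8980/0.0833333⌋ = 10 → k; lat ⌊0.1307/0.0416667⌋ = 3 → d.

KP32kd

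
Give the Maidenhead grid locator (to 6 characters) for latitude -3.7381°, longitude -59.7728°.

Add 180° to longitude and 90° to latitude: 120.2272, 86.2619.
Field: lon ⌊120.2272/20⌋ = 6 → G; lat ⌊86.2619/10⌋ = 8 → I.
Square: lon ⌊0.2272/2⌋ = 0; lat ⌊6.2619/1⌋ = 6.
Subsquare: lon ⌊0.2272/0.0833333⌋ = 2 → c; lat ⌊0.2619/0.0416667⌋ = 6 → g.

GI06cg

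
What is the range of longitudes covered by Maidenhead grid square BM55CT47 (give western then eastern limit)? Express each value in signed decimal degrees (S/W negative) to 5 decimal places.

Field B=1, M=12: +1·20° lon, +12·10° lat → SW at lon -160°, lat 30°.
Square 5, 5: +5·2° lon, +5·1° lat → SW at lon -150°, lat 35°.
Subsquare c=2, t=19: +2·0.0833333° lon, +19·0.0416667° lat → SW at lon -149.833°, lat 35.7917°.
Extended square 4, 7: +4·0.00833333° lon, +7·0.00416667° lat → SW at lon -149.8°, lat 35.8208°.
Cell spans 0.00833333° lon × 0.00416667° lat.
west -149.80000, east -149.79167.

-149.80000, -149.79167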